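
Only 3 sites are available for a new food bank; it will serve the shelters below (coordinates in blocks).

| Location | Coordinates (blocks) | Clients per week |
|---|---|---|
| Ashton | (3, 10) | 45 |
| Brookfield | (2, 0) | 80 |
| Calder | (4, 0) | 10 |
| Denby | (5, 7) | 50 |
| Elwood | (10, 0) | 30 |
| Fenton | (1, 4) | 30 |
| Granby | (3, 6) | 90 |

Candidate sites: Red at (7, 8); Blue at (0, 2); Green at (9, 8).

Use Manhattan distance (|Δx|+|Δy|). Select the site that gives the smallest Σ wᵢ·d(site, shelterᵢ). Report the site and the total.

Blue, total 2455 blocks

Total weighted distance at each candidate:
  Red (7, 8): total = 2740
  Blue (0, 2): total = 2455
  Green (9, 8): total = 3290
Minimum is at Blue with total 2455 blocks.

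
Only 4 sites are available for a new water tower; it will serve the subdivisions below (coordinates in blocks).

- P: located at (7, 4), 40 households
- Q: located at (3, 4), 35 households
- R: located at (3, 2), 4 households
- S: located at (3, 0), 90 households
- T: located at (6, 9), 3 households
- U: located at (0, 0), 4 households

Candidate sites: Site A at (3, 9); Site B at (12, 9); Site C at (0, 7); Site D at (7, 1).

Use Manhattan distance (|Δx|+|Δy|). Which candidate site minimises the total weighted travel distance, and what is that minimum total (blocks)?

Site D, total 894 blocks

Total weighted distance at each candidate:
  Site A (3, 9): total = 1430
  Site B (12, 9): total = 2676
  Site C (0, 7): total = 1594
  Site D (7, 1): total = 894
Minimum is at Site D with total 894 blocks.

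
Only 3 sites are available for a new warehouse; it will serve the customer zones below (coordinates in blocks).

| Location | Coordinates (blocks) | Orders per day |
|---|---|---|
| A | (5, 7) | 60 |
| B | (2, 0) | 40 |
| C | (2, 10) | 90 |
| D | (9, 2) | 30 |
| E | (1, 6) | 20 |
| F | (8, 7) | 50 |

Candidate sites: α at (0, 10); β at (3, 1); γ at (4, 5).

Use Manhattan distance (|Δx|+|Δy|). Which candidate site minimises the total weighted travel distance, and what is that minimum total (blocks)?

γ, total 1710 blocks

Total weighted distance at each candidate:
  α (0, 10): total = 2300
  β (3, 1): total = 2360
  γ (4, 5): total = 1710
Minimum is at γ with total 1710 blocks.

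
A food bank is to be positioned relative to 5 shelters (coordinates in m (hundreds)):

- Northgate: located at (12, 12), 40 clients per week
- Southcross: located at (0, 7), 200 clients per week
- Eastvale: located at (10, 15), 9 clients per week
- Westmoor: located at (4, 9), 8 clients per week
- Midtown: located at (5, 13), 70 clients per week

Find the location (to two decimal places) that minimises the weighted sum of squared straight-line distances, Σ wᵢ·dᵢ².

The minimiser of Σwᵢ‖p−pᵢ‖² is the weighted centroid p* = (Σwᵢpᵢ)/(Σwᵢ).
Σwᵢ = 327.
Σwᵢxᵢ = 40·12 + 200·0 + 9·10 + 8·4 + 70·5 = 952.
Σwᵢyᵢ = 40·12 + 200·7 + 9·15 + 8·9 + 70·13 = 2997.
x* = 952/327 = 2.91, y* = 2997/327 = 9.17.

(2.91, 9.17)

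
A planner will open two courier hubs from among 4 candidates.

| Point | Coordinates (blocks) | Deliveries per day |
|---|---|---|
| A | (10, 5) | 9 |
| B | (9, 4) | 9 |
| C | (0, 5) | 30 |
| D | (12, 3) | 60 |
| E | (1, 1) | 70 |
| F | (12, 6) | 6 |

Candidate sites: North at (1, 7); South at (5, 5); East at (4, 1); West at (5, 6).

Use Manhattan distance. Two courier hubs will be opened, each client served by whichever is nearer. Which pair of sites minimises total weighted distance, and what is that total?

Evaluate every pair (each demand assigned to the nearer of the two):
  {South, East}: total = 1038
  {North, East}: total = 1134
  {East, West}: total = 1140
  {North, South}: total = 1188
  {North, West}: total = 1260
  {South, West}: total = 1382
Best pair: {South, East} with total 1038.

{South, East}, total 1038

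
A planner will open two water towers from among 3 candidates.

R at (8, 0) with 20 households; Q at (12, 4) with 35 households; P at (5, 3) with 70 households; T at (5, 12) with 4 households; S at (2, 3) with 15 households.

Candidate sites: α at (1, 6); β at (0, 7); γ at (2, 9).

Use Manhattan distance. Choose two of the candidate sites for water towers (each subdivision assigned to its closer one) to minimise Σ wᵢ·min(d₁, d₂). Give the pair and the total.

{α, γ}, total 1289

Evaluate every pair (each demand assigned to the nearer of the two):
  {α, γ}: total = 1289
  {α, β}: total = 1305
  {β, γ}: total = 1569
Best pair: {α, γ} with total 1289.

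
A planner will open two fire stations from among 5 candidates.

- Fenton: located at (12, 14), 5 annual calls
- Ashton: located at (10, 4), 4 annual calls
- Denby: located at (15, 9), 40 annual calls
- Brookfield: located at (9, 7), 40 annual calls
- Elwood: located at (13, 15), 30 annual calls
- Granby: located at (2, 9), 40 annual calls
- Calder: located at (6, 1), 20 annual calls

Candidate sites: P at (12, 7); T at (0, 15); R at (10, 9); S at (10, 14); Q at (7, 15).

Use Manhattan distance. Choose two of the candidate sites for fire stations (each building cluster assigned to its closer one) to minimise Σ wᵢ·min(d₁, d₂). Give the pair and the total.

Evaluate every pair (each demand assigned to the nearer of the two):
  {R, S}: total = 1030
  {R, Q}: total = 1110
  {P, S}: total = 1190
  {P, T}: total = 1205
  {P, R}: total = 1205
  {T, R}: total = 1205
  {P, Q}: total = 1230
  {T, S}: total = 1550
  {S, Q}: total = 1630
  {T, Q}: total = 1846
Best pair: {R, S} with total 1030.

{R, S}, total 1030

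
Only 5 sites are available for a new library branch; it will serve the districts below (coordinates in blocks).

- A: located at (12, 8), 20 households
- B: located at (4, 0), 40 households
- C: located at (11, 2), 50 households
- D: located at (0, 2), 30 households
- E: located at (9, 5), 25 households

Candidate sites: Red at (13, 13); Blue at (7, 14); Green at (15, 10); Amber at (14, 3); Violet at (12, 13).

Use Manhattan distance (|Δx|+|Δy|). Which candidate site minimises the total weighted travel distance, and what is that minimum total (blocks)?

Total weighted distance at each candidate:
  Red (13, 13): total = 2670
  Blue (7, 14): total = 2545
  Green (15, 10): total = 2505
  Amber (14, 3): total = 1485
  Violet (12, 13): total = 2505
Minimum is at Amber with total 1485 blocks.

Amber, total 1485 blocks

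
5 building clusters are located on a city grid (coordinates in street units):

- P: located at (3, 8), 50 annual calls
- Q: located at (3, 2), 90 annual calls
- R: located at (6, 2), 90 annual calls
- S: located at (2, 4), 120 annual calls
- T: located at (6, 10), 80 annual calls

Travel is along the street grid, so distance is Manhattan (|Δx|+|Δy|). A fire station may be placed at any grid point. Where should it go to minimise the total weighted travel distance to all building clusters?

Manhattan distance separates: Σwᵢ(|x−xᵢ|+|y−yᵢ|) = Σwᵢ|x−xᵢ| + Σwᵢ|y−yᵢ|, so x and y are optimised independently as 1-D weighted medians.
Total weight W = 430; half = 215.
x-coordinate, sorted with cumulative weight:
  x=2 (S, w=120) cum 120
  x=3 (P, w=50) cum 170
  x=3 (Q, w=90) cum 260  ← median
  x=6 (R, w=90) cum 350
  x=6 (T, w=80) cum 430
⇒ x* = 3
y-coordinate, sorted with cumulative weight:
  y=2 (Q, w=90) cum 90
  y=2 (R, w=90) cum 180
  y=4 (S, w=120) cum 300  ← median
  y=8 (P, w=50) cum 350
  y=10 (T, w=80) cum 430
⇒ y* = 4

(3, 4)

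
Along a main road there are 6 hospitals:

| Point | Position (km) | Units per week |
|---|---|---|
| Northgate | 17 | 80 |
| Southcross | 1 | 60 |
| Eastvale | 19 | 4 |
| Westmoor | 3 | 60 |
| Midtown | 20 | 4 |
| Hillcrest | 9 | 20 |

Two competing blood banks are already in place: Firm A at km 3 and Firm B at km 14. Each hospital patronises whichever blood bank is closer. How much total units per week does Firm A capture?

The indifferent point is the midpoint (3+14)/2 = 8.5; hospitals left of it (closer to Firm A at 3) go to Firm A, those right go to Firm B.
  Southcross at 1 (w=60) → Firm A
  Westmoor at 3 (w=60) → Firm A
  Hillcrest at 9 (w=20) → Firm B
  Northgate at 17 (w=80) → Firm B
  Eastvale at 19 (w=4) → Firm B
  Midtown at 20 (w=4) → Firm B
Firm A captures 120; Firm B captures 108.

120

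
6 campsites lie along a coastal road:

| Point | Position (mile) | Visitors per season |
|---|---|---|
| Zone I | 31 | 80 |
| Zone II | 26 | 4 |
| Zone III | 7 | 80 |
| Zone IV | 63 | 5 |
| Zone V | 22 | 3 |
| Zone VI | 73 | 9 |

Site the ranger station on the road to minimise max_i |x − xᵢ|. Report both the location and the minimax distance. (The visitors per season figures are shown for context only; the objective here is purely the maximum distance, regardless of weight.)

The 1-center on a line is the midpoint of the two extreme points: leftmost at 7, rightmost at 73.
Optimal location = (7 + 73)/2 = 40; maximum distance = (73 − 7)/2 = 33.

location 40, max distance 33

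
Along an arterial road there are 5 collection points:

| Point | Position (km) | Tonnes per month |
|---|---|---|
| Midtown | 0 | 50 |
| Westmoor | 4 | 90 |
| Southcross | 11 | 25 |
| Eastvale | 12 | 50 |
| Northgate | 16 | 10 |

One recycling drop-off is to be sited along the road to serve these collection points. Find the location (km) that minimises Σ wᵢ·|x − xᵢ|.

For a sum of weighted absolute distances on a line, the optimum is the weighted median (not the mean). Total weight W = 225; half-weight = 112.5.
Sort by position and accumulate weight:
  km 0 (Midtown, w=50) → cum 50
  km 4 (Westmoor, w=90) → cum 140  ≥ 112.5 → median here
  km 11 (Southcross, w=25) → cum 165
  km 12 (Eastvale, w=50) → cum 215
  km 16 (Northgate, w=10) → cum 225
Optimal location: km 4.

x = 4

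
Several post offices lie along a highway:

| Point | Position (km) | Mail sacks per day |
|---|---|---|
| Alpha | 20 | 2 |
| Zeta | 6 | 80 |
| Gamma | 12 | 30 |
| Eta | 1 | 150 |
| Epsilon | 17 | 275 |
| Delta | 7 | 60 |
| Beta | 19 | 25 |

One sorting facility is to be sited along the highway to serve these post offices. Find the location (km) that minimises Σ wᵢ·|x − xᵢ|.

For a sum of weighted absolute distances on a line, the optimum is the weighted median (not the mean). Total weight W = 622; half-weight = 311.
Sort by position and accumulate weight:
  km 1 (Eta, w=150) → cum 150
  km 6 (Zeta, w=80) → cum 230
  km 7 (Delta, w=60) → cum 290
  km 12 (Gamma, w=30) → cum 320  ≥ 311 → median here
  km 17 (Epsilon, w=275) → cum 595
  km 19 (Beta, w=25) → cum 620
  km 20 (Alpha, w=2) → cum 622
Optimal location: km 12.

x = 12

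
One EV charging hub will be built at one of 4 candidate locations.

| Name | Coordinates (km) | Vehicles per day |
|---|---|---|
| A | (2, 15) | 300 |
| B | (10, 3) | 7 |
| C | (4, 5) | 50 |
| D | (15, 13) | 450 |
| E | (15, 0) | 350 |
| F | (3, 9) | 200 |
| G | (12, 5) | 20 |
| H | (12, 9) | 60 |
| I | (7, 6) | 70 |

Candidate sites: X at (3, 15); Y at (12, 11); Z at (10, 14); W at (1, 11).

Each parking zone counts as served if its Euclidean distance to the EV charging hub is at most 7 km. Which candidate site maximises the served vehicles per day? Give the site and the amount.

Coverage radius r = 7 km; a point is covered iff (Δx)²+(Δy)² ≤ 7² = 49.
  X (3, 15): covers {A, F} → 500
  Y (12, 11): covers {D, G, H} → 530
  Z (10, 14): covers {D, H} → 510
  W (1, 11): covers {A, C, F} → 550
Maximum coverage at W: 550 vehicles per day.

W, covering 550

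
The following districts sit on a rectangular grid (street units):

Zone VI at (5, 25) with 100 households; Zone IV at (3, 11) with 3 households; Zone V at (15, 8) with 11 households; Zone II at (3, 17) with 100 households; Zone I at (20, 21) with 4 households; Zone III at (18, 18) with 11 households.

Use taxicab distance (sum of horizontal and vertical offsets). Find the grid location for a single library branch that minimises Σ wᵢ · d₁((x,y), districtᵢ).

(5, 18)

Manhattan distance separates: Σwᵢ(|x−xᵢ|+|y−yᵢ|) = Σwᵢ|x−xᵢ| + Σwᵢ|y−yᵢ|, so x and y are optimised independently as 1-D weighted medians.
Total weight W = 229; half = 114.5.
x-coordinate, sorted with cumulative weight:
  x=3 (Zone IV, w=3) cum 3
  x=3 (Zone II, w=100) cum 103
  x=5 (Zone VI, w=100) cum 203  ← median
  x=15 (Zone V, w=11) cum 214
  x=18 (Zone III, w=11) cum 225
  x=20 (Zone I, w=4) cum 229
⇒ x* = 5
y-coordinate, sorted with cumulative weight:
  y=8 (Zone V, w=11) cum 11
  y=11 (Zone IV, w=3) cum 14
  y=17 (Zone II, w=100) cum 114
  y=18 (Zone III, w=11) cum 125  ← median
  y=21 (Zone I, w=4) cum 129
  y=25 (Zone VI, w=100) cum 229
⇒ y* = 18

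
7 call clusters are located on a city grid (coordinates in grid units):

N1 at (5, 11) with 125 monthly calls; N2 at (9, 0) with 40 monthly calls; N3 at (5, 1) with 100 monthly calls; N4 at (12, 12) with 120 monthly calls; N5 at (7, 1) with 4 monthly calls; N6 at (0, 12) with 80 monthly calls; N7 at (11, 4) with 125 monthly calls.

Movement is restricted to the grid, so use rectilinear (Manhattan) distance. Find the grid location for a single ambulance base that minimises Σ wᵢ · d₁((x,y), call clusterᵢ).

(5, 11)

Manhattan distance separates: Σwᵢ(|x−xᵢ|+|y−yᵢ|) = Σwᵢ|x−xᵢ| + Σwᵢ|y−yᵢ|, so x and y are optimised independently as 1-D weighted medians.
Total weight W = 594; half = 297.
x-coordinate, sorted with cumulative weight:
  x=0 (N6, w=80) cum 80
  x=5 (N1, w=125) cum 205
  x=5 (N3, w=100) cum 305  ← median
  x=7 (N5, w=4) cum 309
  x=9 (N2, w=40) cum 349
  x=11 (N7, w=125) cum 474
  x=12 (N4, w=120) cum 594
⇒ x* = 5
y-coordinate, sorted with cumulative weight:
  y=0 (N2, w=40) cum 40
  y=1 (N3, w=100) cum 140
  y=1 (N5, w=4) cum 144
  y=4 (N7, w=125) cum 269
  y=11 (N1, w=125) cum 394  ← median
  y=12 (N4, w=120) cum 514
  y=12 (N6, w=80) cum 594
⇒ y* = 11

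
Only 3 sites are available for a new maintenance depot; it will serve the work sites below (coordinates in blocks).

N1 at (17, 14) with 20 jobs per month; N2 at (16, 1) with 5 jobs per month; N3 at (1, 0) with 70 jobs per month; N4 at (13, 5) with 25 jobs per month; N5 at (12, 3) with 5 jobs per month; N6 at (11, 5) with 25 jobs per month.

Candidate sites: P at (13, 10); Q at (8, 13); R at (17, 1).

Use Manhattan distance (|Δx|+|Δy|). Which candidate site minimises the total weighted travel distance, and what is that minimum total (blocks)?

Total weighted distance at each candidate:
  P (13, 10): total = 2100
  Q (8, 13): total = 2370
  R (17, 1): total = 1940
Minimum is at R with total 1940 blocks.

R, total 1940 blocks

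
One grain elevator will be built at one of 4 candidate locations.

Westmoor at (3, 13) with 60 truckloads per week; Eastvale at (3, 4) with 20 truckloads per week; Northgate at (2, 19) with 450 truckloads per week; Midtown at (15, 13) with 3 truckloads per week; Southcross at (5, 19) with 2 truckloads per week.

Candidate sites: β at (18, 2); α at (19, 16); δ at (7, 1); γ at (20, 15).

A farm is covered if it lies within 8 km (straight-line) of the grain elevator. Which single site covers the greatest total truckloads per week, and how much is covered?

Coverage radius r = 8 km; a point is covered iff (Δx)²+(Δy)² ≤ 8² = 64.
  β (18, 2): covers {none} → 0
  α (19, 16): covers {Midtown} → 3
  δ (7, 1): covers {Eastvale} → 20
  γ (20, 15): covers {Midtown} → 3
Maximum coverage at δ: 20 truckloads per week.

δ, covering 20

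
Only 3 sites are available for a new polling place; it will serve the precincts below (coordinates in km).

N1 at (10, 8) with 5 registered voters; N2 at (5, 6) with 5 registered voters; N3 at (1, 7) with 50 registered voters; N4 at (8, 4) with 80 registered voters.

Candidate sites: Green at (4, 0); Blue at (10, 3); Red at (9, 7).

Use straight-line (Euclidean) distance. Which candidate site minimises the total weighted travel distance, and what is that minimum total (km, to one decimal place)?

Red, total 680.7 km

Total weighted distance at each candidate:
  Green (4, 0): total = 913.8
  Blue (10, 3): total = 725.5
  Red (9, 7): total = 680.7
Minimum is at Red with total 680.7 km.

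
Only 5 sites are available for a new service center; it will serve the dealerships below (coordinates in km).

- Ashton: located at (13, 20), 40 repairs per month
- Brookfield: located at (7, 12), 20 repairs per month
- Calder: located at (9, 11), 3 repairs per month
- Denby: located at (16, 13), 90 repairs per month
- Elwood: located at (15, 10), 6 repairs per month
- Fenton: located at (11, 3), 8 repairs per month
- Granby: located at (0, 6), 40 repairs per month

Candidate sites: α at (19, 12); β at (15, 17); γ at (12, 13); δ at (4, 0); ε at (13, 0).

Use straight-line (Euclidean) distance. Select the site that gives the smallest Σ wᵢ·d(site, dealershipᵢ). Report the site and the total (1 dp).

Total weighted distance at each candidate:
  α (19, 12): total = 1874.9
  β (15, 17): total = 1632.0
  γ (12, 13): total = 1417.2
  δ (4, 0): total = 3191.7
  ε (13, 0): total = 2966.9
Minimum is at γ with total 1417.2 km.

γ, total 1417.2 km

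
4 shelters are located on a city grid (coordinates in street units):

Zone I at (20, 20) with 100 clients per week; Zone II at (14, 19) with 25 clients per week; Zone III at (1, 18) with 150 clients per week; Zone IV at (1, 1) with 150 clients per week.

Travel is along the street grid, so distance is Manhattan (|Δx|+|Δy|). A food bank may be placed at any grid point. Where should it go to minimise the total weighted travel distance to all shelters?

(1, 18)

Manhattan distance separates: Σwᵢ(|x−xᵢ|+|y−yᵢ|) = Σwᵢ|x−xᵢ| + Σwᵢ|y−yᵢ|, so x and y are optimised independently as 1-D weighted medians.
Total weight W = 425; half = 212.5.
x-coordinate, sorted with cumulative weight:
  x=1 (Zone III, w=150) cum 150
  x=1 (Zone IV, w=150) cum 300  ← median
  x=14 (Zone II, w=25) cum 325
  x=20 (Zone I, w=100) cum 425
⇒ x* = 1
y-coordinate, sorted with cumulative weight:
  y=1 (Zone IV, w=150) cum 150
  y=18 (Zone III, w=150) cum 300  ← median
  y=19 (Zone II, w=25) cum 325
  y=20 (Zone I, w=100) cum 425
⇒ y* = 18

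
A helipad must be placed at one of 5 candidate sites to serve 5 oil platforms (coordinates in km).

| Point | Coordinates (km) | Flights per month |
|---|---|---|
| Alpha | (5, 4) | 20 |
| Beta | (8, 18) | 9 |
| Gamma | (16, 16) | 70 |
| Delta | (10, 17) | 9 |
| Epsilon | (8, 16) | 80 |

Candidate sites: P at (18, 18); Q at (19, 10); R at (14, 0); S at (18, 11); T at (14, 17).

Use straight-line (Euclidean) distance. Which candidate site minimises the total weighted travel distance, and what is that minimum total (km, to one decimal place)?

T, total 1050.1 km

Total weighted distance at each candidate:
  P (18, 18): total = 1558.5
  Q (19, 10): total = 2001.6
  R (14, 0): total = 3020.7
  S (18, 11): total = 1766.5
  T (14, 17): total = 1050.1
Minimum is at T with total 1050.1 km.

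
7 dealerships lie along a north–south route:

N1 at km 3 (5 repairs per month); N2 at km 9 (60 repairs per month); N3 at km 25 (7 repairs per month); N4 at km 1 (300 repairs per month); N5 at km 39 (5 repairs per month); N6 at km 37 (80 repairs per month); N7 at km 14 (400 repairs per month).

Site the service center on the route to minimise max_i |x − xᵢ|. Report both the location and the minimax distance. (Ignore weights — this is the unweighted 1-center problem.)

The 1-center on a line is the midpoint of the two extreme points: leftmost at 1, rightmost at 39.
Optimal location = (1 + 39)/2 = 20; maximum distance = (39 − 1)/2 = 19.

location 20, max distance 19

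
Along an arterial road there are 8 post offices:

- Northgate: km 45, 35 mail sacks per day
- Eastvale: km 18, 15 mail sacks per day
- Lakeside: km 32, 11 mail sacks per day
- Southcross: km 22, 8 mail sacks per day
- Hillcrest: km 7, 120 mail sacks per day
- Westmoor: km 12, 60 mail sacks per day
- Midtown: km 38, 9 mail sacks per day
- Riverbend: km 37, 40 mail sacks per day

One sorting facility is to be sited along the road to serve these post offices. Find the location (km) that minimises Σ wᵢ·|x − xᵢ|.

For a sum of weighted absolute distances on a line, the optimum is the weighted median (not the mean). Total weight W = 298; half-weight = 149.
Sort by position and accumulate weight:
  km 7 (Hillcrest, w=120) → cum 120
  km 12 (Westmoor, w=60) → cum 180  ≥ 149 → median here
  km 18 (Eastvale, w=15) → cum 195
  km 22 (Southcross, w=8) → cum 203
  km 32 (Lakeside, w=11) → cum 214
  km 37 (Riverbend, w=40) → cum 254
  km 38 (Midtown, w=9) → cum 263
  km 45 (Northgate, w=35) → cum 298
Optimal location: km 12.

x = 12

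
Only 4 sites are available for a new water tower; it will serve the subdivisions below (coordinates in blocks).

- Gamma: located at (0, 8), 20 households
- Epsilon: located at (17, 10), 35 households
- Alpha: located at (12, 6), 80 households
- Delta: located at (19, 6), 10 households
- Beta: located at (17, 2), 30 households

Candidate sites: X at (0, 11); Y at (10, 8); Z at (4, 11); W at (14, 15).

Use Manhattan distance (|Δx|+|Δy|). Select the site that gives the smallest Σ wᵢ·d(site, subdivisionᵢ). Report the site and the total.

Y, total 1335 blocks

Total weighted distance at each candidate:
  X (0, 11): total = 3070
  Y (10, 8): total = 1335
  Z (4, 11): total = 2530
  W (14, 15): total = 2200
Minimum is at Y with total 1335 blocks.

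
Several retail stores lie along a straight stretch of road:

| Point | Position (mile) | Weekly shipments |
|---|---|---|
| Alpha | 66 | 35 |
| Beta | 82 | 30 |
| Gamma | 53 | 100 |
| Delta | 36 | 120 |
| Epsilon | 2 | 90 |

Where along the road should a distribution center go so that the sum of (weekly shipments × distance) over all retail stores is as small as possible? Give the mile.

x = 36

For a sum of weighted absolute distances on a line, the optimum is the weighted median (not the mean). Total weight W = 375; half-weight = 187.5.
Sort by position and accumulate weight:
  mile 2 (Epsilon, w=90) → cum 90
  mile 36 (Delta, w=120) → cum 210  ≥ 187.5 → median here
  mile 53 (Gamma, w=100) → cum 310
  mile 66 (Alpha, w=35) → cum 345
  mile 82 (Beta, w=30) → cum 375
Optimal location: mile 36.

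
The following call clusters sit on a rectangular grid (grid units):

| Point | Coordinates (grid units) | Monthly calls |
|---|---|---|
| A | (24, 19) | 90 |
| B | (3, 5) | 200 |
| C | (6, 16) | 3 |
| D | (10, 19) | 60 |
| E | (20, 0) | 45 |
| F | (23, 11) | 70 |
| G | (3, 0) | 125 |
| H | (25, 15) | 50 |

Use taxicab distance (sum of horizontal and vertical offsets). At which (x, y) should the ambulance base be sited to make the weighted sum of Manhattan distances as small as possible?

(3, 5)

Manhattan distance separates: Σwᵢ(|x−xᵢ|+|y−yᵢ|) = Σwᵢ|x−xᵢ| + Σwᵢ|y−yᵢ|, so x and y are optimised independently as 1-D weighted medians.
Total weight W = 643; half = 321.5.
x-coordinate, sorted with cumulative weight:
  x=3 (B, w=200) cum 200
  x=3 (G, w=125) cum 325  ← median
  x=6 (C, w=3) cum 328
  x=10 (D, w=60) cum 388
  x=20 (E, w=45) cum 433
  x=23 (F, w=70) cum 503
  x=24 (A, w=90) cum 593
  x=25 (H, w=50) cum 643
⇒ x* = 3
y-coordinate, sorted with cumulative weight:
  y=0 (E, w=45) cum 45
  y=0 (G, w=125) cum 170
  y=5 (B, w=200) cum 370  ← median
  y=11 (F, w=70) cum 440
  y=15 (H, w=50) cum 490
  y=16 (C, w=3) cum 493
  y=19 (A, w=90) cum 583
  y=19 (D, w=60) cum 643
⇒ y* = 5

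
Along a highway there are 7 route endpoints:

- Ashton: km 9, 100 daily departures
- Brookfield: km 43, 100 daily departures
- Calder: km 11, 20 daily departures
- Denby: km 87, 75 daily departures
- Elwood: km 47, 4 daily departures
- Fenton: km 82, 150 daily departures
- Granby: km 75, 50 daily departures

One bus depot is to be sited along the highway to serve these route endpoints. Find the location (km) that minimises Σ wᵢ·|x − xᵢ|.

x = 75

For a sum of weighted absolute distances on a line, the optimum is the weighted median (not the mean). Total weight W = 499; half-weight = 249.5.
Sort by position and accumulate weight:
  km 9 (Ashton, w=100) → cum 100
  km 11 (Calder, w=20) → cum 120
  km 43 (Brookfield, w=100) → cum 220
  km 47 (Elwood, w=4) → cum 224
  km 75 (Granby, w=50) → cum 274  ≥ 249.5 → median here
  km 82 (Fenton, w=150) → cum 424
  km 87 (Denby, w=75) → cum 499
Optimal location: km 75.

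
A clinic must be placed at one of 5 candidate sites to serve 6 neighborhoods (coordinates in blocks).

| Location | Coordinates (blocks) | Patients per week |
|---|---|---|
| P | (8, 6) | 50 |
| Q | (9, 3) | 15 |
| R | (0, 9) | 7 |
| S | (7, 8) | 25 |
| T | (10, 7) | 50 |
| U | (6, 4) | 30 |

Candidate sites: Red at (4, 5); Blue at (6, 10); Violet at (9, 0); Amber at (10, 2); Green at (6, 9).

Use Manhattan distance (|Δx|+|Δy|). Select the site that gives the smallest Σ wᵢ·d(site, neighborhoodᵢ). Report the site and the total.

Total weighted distance at each candidate:
  Red (4, 5): total = 1051
  Blue (6, 10): total = 1104
  Violet (9, 0): total = 1381
  Amber (10, 2): total = 1104
  Green (6, 9): total = 927
Minimum is at Green with total 927 blocks.

Green, total 927 blocks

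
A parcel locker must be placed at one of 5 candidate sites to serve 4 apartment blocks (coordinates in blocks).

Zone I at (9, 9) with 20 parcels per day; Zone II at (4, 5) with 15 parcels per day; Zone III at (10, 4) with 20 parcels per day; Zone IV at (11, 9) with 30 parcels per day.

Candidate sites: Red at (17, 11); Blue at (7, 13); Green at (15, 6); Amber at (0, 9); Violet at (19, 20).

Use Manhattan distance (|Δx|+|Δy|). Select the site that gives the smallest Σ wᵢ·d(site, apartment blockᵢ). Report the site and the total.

Total weighted distance at each candidate:
  Red (17, 11): total = 1005
  Blue (7, 13): total = 765
  Green (15, 6): total = 710
  Amber (0, 9): total = 930
  Violet (19, 20): total = 1940
Minimum is at Green with total 710 blocks.

Green, total 710 blocks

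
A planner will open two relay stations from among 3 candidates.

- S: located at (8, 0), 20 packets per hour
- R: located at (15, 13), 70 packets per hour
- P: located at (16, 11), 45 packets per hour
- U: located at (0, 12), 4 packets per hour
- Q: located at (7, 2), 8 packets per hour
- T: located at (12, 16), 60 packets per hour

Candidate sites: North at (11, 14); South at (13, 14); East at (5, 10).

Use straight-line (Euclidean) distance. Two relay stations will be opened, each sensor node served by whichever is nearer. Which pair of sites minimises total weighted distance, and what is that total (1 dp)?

Evaluate every pair (each demand assigned to the nearer of the two):
  {South, East}: total = 777.9
  {North, South}: total = 913.9
  {North, East}: total = 981.5
Best pair: {South, East} with total 777.9.

{South, East}, total 777.9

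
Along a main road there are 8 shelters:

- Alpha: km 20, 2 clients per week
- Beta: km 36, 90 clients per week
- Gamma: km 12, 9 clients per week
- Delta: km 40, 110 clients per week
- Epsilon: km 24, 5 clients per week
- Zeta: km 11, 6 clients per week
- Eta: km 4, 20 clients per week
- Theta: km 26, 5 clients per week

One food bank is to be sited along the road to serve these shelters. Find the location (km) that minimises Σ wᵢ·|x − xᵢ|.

x = 36

For a sum of weighted absolute distances on a line, the optimum is the weighted median (not the mean). Total weight W = 247; half-weight = 123.5.
Sort by position and accumulate weight:
  km 4 (Eta, w=20) → cum 20
  km 11 (Zeta, w=6) → cum 26
  km 12 (Gamma, w=9) → cum 35
  km 20 (Alpha, w=2) → cum 37
  km 24 (Epsilon, w=5) → cum 42
  km 26 (Theta, w=5) → cum 47
  km 36 (Beta, w=90) → cum 137  ≥ 123.5 → median here
  km 40 (Delta, w=110) → cum 247
Optimal location: km 36.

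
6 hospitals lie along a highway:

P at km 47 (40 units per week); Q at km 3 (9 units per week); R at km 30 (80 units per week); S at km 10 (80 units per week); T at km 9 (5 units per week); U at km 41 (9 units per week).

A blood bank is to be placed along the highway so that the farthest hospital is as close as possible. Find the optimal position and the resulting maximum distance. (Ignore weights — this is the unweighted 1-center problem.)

location 25, max distance 22

The 1-center on a line is the midpoint of the two extreme points: leftmost at 3, rightmost at 47.
Optimal location = (3 + 47)/2 = 25; maximum distance = (47 − 3)/2 = 22.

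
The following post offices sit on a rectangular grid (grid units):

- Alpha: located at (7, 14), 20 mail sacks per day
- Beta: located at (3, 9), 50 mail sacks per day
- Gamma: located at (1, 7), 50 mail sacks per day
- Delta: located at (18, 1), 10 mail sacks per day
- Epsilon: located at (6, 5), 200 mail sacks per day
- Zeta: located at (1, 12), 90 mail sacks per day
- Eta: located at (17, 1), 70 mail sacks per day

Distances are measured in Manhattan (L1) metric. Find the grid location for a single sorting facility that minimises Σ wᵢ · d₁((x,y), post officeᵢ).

Manhattan distance separates: Σwᵢ(|x−xᵢ|+|y−yᵢ|) = Σwᵢ|x−xᵢ| + Σwᵢ|y−yᵢ|, so x and y are optimised independently as 1-D weighted medians.
Total weight W = 490; half = 245.
x-coordinate, sorted with cumulative weight:
  x=1 (Gamma, w=50) cum 50
  x=1 (Zeta, w=90) cum 140
  x=3 (Beta, w=50) cum 190
  x=6 (Epsilon, w=200) cum 390  ← median
  x=7 (Alpha, w=20) cum 410
  x=17 (Eta, w=70) cum 480
  x=18 (Delta, w=10) cum 490
⇒ x* = 6
y-coordinate, sorted with cumulative weight:
  y=1 (Delta, w=10) cum 10
  y=1 (Eta, w=70) cum 80
  y=5 (Epsilon, w=200) cum 280  ← median
  y=7 (Gamma, w=50) cum 330
  y=9 (Beta, w=50) cum 380
  y=12 (Zeta, w=90) cum 470
  y=14 (Alpha, w=20) cum 490
⇒ y* = 5

(6, 5)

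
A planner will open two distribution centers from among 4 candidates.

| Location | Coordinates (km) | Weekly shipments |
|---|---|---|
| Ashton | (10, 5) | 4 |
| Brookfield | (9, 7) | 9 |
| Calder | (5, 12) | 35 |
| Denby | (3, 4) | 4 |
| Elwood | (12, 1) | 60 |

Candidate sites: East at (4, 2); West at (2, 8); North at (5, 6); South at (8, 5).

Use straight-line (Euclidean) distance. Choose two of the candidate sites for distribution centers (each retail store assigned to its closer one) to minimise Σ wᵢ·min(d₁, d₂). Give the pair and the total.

Evaluate every pair (each demand assigned to the nearer of the two):
  {West, South}: total = 559.0
  {North, South}: total = 588.8
  {East, South}: total = 643.0
  {East, West}: total = 758.2
  {West, North}: total = 760.0
  {East, North}: total = 760.2
Best pair: {West, South} with total 559.0.

{West, South}, total 559.0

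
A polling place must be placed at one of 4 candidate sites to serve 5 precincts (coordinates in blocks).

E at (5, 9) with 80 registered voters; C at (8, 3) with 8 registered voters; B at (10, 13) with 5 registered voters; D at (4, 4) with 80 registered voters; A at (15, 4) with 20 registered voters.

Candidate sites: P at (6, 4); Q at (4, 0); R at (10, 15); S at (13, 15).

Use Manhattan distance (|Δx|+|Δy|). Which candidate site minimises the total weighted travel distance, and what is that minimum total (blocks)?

P, total 909 blocks

Total weighted distance at each candidate:
  P (6, 4): total = 909
  Q (4, 0): total = 1571
  R (10, 15): total = 2682
  S (13, 15): total = 3141
Minimum is at P with total 909 blocks.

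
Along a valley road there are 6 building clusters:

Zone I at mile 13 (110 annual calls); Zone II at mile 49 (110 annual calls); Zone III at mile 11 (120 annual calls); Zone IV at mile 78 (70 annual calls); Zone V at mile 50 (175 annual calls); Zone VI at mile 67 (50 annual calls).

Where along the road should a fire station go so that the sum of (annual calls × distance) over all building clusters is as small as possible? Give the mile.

x = 49

For a sum of weighted absolute distances on a line, the optimum is the weighted median (not the mean). Total weight W = 635; half-weight = 317.5.
Sort by position and accumulate weight:
  mile 11 (Zone III, w=120) → cum 120
  mile 13 (Zone I, w=110) → cum 230
  mile 49 (Zone II, w=110) → cum 340  ≥ 317.5 → median here
  mile 50 (Zone V, w=175) → cum 515
  mile 67 (Zone VI, w=50) → cum 565
  mile 78 (Zone IV, w=70) → cum 635
Optimal location: mile 49.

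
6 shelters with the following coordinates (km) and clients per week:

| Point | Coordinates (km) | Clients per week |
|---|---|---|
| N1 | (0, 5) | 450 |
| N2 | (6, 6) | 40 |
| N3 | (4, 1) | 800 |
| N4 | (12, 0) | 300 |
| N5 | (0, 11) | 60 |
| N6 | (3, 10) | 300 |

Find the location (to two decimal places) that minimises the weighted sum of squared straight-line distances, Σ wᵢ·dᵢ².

(4.07, 3.56)

The minimiser of Σwᵢ‖p−pᵢ‖² is the weighted centroid p* = (Σwᵢpᵢ)/(Σwᵢ).
Σwᵢ = 1950.
Σwᵢxᵢ = 450·0 + 40·6 + 800·4 + 300·12 + 60·0 + 300·3 = 7940.
Σwᵢyᵢ = 450·5 + 40·6 + 800·1 + 300·0 + 60·11 + 300·10 = 6950.
x* = 7940/1950 = 4.07, y* = 6950/1950 = 3.56.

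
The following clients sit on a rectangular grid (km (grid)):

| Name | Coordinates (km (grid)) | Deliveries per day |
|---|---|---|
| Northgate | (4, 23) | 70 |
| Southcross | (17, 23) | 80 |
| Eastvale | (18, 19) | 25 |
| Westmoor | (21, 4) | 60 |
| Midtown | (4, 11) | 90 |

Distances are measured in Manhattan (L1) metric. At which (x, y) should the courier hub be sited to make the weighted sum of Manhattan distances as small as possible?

(17, 19)

Manhattan distance separates: Σwᵢ(|x−xᵢ|+|y−yᵢ|) = Σwᵢ|x−xᵢ| + Σwᵢ|y−yᵢ|, so x and y are optimised independently as 1-D weighted medians.
Total weight W = 325; half = 162.5.
x-coordinate, sorted with cumulative weight:
  x=4 (Northgate, w=70) cum 70
  x=4 (Midtown, w=90) cum 160
  x=17 (Southcross, w=80) cum 240  ← median
  x=18 (Eastvale, w=25) cum 265
  x=21 (Westmoor, w=60) cum 325
⇒ x* = 17
y-coordinate, sorted with cumulative weight:
  y=4 (Westmoor, w=60) cum 60
  y=11 (Midtown, w=90) cum 150
  y=19 (Eastvale, w=25) cum 175  ← median
  y=23 (Northgate, w=70) cum 245
  y=23 (Southcross, w=80) cum 325
⇒ y* = 19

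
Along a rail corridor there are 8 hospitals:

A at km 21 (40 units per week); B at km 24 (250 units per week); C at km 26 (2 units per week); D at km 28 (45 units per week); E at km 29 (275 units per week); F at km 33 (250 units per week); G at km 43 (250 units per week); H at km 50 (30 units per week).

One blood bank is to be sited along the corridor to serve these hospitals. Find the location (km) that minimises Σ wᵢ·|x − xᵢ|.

For a sum of weighted absolute distances on a line, the optimum is the weighted median (not the mean). Total weight W = 1142; half-weight = 571.
Sort by position and accumulate weight:
  km 21 (A, w=40) → cum 40
  km 24 (B, w=250) → cum 290
  km 26 (C, w=2) → cum 292
  km 28 (D, w=45) → cum 337
  km 29 (E, w=275) → cum 612  ≥ 571 → median here
  km 33 (F, w=250) → cum 862
  km 43 (G, w=250) → cum 1112
  km 50 (H, w=30) → cum 1142
Optimal location: km 29.

x = 29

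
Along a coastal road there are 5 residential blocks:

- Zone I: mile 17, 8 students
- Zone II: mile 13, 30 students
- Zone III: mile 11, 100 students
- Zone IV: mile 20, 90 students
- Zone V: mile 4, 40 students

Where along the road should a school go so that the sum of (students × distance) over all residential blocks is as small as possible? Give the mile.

For a sum of weighted absolute distances on a line, the optimum is the weighted median (not the mean). Total weight W = 268; half-weight = 134.
Sort by position and accumulate weight:
  mile 4 (Zone V, w=40) → cum 40
  mile 11 (Zone III, w=100) → cum 140  ≥ 134 → median here
  mile 13 (Zone II, w=30) → cum 170
  mile 17 (Zone I, w=8) → cum 178
  mile 20 (Zone IV, w=90) → cum 268
Optimal location: mile 11.

x = 11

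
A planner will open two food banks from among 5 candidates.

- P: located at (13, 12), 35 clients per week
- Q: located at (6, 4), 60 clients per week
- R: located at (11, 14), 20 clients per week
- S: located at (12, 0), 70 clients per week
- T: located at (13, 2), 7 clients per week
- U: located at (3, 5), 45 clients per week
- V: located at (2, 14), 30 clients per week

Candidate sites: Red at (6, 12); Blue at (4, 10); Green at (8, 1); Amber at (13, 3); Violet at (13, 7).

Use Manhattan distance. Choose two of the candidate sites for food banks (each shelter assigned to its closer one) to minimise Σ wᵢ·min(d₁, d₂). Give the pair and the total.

{Red, Green}, total 1662

Evaluate every pair (each demand assigned to the nearer of the two):
  {Red, Green}: total = 1662
  {Blue, Green}: total = 1747
  {Blue, Amber}: total = 1752
  {Red, Amber}: total = 1782
  {Blue, Violet}: total = 1880
  {Green, Violet}: total = 1985
  {Red, Violet}: total = 2020
  {Green, Amber}: total = 2137
  {Amber, Violet}: total = 2202
  {Red, Blue}: total = 2694
Best pair: {Red, Green} with total 1662.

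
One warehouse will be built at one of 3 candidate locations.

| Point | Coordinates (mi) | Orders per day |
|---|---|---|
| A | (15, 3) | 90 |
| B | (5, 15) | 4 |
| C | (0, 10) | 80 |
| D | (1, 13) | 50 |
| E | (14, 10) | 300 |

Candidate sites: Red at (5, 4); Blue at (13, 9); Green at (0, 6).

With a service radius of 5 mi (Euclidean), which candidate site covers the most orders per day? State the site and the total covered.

Coverage radius r = 5 mi; a point is covered iff (Δx)²+(Δy)² ≤ 5² = 25.
  Red (5, 4): covers {none} → 0
  Blue (13, 9): covers {E} → 300
  Green (0, 6): covers {C} → 80
Maximum coverage at Blue: 300 orders per day.

Blue, covering 300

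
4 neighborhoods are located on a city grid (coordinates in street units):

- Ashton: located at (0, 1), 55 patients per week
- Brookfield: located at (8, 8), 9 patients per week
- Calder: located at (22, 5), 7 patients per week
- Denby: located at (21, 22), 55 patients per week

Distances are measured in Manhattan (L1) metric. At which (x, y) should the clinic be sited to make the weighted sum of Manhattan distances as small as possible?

(8, 8)

Manhattan distance separates: Σwᵢ(|x−xᵢ|+|y−yᵢ|) = Σwᵢ|x−xᵢ| + Σwᵢ|y−yᵢ|, so x and y are optimised independently as 1-D weighted medians.
Total weight W = 126; half = 63.
x-coordinate, sorted with cumulative weight:
  x=0 (Ashton, w=55) cum 55
  x=8 (Brookfield, w=9) cum 64  ← median
  x=21 (Denby, w=55) cum 119
  x=22 (Calder, w=7) cum 126
⇒ x* = 8
y-coordinate, sorted with cumulative weight:
  y=1 (Ashton, w=55) cum 55
  y=5 (Calder, w=7) cum 62
  y=8 (Brookfield, w=9) cum 71  ← median
  y=22 (Denby, w=55) cum 126
⇒ y* = 8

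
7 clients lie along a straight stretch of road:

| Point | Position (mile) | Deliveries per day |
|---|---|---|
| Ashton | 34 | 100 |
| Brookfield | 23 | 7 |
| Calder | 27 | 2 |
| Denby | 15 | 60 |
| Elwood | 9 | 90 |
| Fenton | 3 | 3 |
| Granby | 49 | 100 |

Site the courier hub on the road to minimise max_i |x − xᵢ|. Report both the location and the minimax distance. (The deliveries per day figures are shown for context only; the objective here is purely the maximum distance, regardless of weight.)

location 26, max distance 23

The 1-center on a line is the midpoint of the two extreme points: leftmost at 3, rightmost at 49.
Optimal location = (3 + 49)/2 = 26; maximum distance = (49 − 3)/2 = 23.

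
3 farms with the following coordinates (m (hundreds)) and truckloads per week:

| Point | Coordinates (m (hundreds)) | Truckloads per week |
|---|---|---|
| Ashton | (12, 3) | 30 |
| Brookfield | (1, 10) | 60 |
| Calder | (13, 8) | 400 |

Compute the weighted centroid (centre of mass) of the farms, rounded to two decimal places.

The minimiser of Σwᵢ‖p−pᵢ‖² is the weighted centroid p* = (Σwᵢpᵢ)/(Σwᵢ).
Σwᵢ = 490.
Σwᵢxᵢ = 30·12 + 60·1 + 400·13 = 5620.
Σwᵢyᵢ = 30·3 + 60·10 + 400·8 = 3890.
x* = 5620/490 = 11.47, y* = 3890/490 = 7.94.

(11.47, 7.94)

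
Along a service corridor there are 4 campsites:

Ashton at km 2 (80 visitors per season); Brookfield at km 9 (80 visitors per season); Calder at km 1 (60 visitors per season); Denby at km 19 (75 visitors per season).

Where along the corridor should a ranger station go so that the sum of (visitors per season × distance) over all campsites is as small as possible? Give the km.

x = 9

For a sum of weighted absolute distances on a line, the optimum is the weighted median (not the mean). Total weight W = 295; half-weight = 147.5.
Sort by position and accumulate weight:
  km 1 (Calder, w=60) → cum 60
  km 2 (Ashton, w=80) → cum 140
  km 9 (Brookfield, w=80) → cum 220  ≥ 147.5 → median here
  km 19 (Denby, w=75) → cum 295
Optimal location: km 9.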